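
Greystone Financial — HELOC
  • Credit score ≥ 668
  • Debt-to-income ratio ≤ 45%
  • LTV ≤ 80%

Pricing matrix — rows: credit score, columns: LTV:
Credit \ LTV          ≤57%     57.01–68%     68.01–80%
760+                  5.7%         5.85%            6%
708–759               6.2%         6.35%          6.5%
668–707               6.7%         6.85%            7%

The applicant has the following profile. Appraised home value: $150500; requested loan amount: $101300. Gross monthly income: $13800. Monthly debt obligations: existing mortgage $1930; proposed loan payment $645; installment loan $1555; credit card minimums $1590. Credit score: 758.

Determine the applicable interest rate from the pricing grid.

6.35%

Credit score 758 ≥ 668; Total monthly debts = (1,930 + 645 + 1,555 + 1,590) = 5,720. DTI = 5,720/13,800 = 41.4% ≤ 45%
LTV: 101,300 ÷ 150,500 = 67.3%, within 80% cap
Credit 758 → row 708–759; LTV 67.3% → column 57.01–68%. Grid cell → 6.35%.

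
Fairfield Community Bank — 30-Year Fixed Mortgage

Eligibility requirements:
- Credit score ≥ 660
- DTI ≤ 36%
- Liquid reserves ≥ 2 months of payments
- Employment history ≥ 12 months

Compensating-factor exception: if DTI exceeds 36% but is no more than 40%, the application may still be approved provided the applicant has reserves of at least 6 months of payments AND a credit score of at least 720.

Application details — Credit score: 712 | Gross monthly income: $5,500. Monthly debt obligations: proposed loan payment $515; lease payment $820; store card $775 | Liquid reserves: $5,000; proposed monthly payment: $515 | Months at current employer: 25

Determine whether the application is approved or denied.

Denied

Credit score 712 ≥ 660 (meets base)
Total debts = (515 + 820 + 775) = 2,110. DTI: 2,110 ÷ 5,500 = 38.4%, over the 36% base limit.
Reserves: 5,000 ÷ 515 = 9.7 months (meets 2-month minimum)
Employment 25 ≥ 12 months
DTI 38.4% is within the 36%–40% exception band; checking compensating factors.
Override check — reserves: 9.7 mo (ok); score: 712 (below 720).
Override conditions not both satisfied; exception does not apply.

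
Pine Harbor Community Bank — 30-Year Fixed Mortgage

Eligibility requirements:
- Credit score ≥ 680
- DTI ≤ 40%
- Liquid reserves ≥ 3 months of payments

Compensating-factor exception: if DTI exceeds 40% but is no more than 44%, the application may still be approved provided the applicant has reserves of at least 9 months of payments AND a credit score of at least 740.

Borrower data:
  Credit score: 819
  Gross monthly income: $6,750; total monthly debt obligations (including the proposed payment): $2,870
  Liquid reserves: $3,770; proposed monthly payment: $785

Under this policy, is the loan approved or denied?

Denied

Credit score 819 ≥ 680 (meets base)
DTI = 2,870/6,750 = 42.5% > 40% — standard DTI limit exceeded.
Reserves: 3,770 ÷ 785 = 4.8 months (meets 3-month minimum)
DTI 42.5% is within the 40%–44% exception band; checking compensating factors.
Reserves 4.8 < 9 months; credit score 819 ≥ 740.
Override conditions not both satisfied; exception does not apply.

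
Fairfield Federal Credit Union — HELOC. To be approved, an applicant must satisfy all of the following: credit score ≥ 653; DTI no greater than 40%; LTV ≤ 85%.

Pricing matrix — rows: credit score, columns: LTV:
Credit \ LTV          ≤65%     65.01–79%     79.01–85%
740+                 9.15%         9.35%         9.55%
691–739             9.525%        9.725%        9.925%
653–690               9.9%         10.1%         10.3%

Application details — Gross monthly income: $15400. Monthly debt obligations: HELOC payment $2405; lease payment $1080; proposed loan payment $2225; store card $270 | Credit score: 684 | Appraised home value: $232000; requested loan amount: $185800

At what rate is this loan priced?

Credit score 684 ≥ 653; Total monthly debts = (2,405 + 1,080 + 2,225 + 270) = 5,980. Debt-to-income = 5,980/15,400 = 38.8% — meets 40% limit
LTV = 185,800/232,000 = 80.1% ≤ 85%
Credit 684 → row 653–690; LTV 80.1% → column 79.01–85%. Grid cell → 10.3%.

10.3%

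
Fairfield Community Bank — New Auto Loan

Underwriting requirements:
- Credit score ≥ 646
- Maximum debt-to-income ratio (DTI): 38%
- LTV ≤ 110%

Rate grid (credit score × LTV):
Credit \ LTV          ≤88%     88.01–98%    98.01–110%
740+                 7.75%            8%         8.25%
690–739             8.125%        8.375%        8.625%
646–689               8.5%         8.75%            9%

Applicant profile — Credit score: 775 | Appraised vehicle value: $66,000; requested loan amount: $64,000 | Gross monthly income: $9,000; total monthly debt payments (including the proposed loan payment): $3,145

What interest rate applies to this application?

Credit score 775 ≥ 646; DTI: 3,145 ÷ 9,000 = 34.9%, within the 38% cap
LTV: 64,000 ÷ 66,000 = 97%, within 110% cap
Row: 775 falls in 740+. Column: 97% falls in 88.01–98%. Rate = 8%.

8%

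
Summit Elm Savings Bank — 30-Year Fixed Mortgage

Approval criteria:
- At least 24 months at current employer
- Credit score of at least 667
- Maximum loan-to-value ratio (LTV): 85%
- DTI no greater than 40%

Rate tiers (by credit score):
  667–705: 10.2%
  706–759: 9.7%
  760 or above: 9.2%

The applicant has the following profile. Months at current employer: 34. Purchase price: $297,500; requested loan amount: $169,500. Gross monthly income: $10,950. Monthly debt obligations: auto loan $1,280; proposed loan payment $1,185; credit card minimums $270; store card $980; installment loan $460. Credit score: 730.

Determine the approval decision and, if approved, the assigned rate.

Credit score 730 ≥ 667 (meets minimum)
LTV: 169,500 ÷ 297,500 = 57%, within 85% cap
Total monthly debts = (1,280 + 1,185 + 270 + 980 + 460) = 4,175. DTI: 4,175 ÷ 10,950 = 38.1%, within the 40% cap
Employment 34 ≥ 24 months
All requirements met. Score 730 falls in the 706–759 tier → 9.7%.

Approved at 9.7%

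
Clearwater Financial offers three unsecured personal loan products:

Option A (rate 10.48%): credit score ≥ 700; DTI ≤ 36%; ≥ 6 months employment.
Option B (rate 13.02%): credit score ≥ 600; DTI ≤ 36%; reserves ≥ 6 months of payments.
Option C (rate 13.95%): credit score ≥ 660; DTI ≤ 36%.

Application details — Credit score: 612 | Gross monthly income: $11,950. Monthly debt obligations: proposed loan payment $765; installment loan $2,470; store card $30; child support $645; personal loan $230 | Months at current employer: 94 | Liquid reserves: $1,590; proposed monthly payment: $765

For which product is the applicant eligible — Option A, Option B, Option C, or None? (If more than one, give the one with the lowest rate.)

None

Total debts = (765 + 2,470 + 30 + 645 + 230) = 4,140; DTI = 4,140/11,950 = 34.6%.
Reserves = 1,590/765 = 2.1 months.
Option A: score 612 < 700; DTI 34.6% ≤ 36%; employment 94 ≥ 6 mo → does not qualify.
Option B: score 612 ≥ 600; DTI 34.6% ≤ 36%; reserves 2.1 < 6 mo → does not qualify.
Option C: score 612 < 660; DTI 34.6% ≤ 36% → does not qualify.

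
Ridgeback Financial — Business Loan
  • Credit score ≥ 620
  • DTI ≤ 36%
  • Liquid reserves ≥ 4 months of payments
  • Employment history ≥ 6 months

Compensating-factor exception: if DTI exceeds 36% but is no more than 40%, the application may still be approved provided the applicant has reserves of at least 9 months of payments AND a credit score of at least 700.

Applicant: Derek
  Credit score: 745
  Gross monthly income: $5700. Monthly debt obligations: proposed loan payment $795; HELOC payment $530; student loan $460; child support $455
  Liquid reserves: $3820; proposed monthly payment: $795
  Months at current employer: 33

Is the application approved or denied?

Credit score 745 ≥ 620 (meets base)
Total debts = (795 + 530 + 460 + 455) = 2,240. DTI = 2,240/5,700 = 39.3% > 36% — standard DTI limit exceeded.
Reserves = 3,820/795 = 4.8 months ≥ 4
Employment 33 ≥ 6 months
39.3% falls in the override range (36%–40%), so the compensating-factor test applies.
Override check — reserves: 4.8 mo (short of 9); score: 745 (ok).
Compensating-factor requirement not fully met.

Denied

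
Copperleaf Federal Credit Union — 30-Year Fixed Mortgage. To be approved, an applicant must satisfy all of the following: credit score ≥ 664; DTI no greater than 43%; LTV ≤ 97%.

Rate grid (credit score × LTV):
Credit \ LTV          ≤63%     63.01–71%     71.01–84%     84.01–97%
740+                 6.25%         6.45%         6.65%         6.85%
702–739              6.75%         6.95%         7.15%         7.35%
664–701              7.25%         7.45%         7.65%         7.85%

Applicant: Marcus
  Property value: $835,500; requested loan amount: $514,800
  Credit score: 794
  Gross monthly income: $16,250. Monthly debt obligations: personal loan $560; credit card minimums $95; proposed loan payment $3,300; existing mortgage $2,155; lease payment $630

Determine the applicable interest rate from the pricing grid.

Credit score 794 ≥ 664; Total monthly debts = (560 + 95 + 3,300 + 2,155 + 630) = 6,740. DTI = 6,740/16,250 = 41.5% ≤ 43%
LTV = 514,800/835,500 = 61.6% ≤ 97%
Credit 794 → row 740+; LTV 61.6% → column ≤63%. Grid cell → 6.25%.

6.25%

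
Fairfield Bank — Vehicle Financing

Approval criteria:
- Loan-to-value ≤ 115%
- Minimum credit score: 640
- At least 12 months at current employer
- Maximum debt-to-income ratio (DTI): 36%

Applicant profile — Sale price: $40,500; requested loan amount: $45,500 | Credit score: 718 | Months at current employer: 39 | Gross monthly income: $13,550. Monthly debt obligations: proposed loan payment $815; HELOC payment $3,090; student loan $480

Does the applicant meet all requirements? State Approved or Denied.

Approved

LTV = 45,500/40,500 = 112.3% ≤ 115%
Credit score 718 ≥ 640 (meets)
Employment 39 ≥ 12 months
Total monthly debts = (815 + 3,090 + 480) = 4,385. DTI = 4,385/13,550 = 32.4% ≤ 36%
All criteria satisfied.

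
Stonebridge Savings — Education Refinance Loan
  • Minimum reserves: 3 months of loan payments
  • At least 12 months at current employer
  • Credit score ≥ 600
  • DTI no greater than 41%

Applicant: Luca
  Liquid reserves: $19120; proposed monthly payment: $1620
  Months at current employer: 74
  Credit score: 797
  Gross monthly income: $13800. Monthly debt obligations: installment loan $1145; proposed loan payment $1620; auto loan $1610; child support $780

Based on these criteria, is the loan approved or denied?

Liquid reserves cover 19,120/1,620 = 11.8 months — ≥ 3 required
Employment 74 ≥ 12 months
Credit score 797 ≥ 600 (meets)
Total monthly debts = (1,145 + 1,620 + 1,610 + 780) = 5,155. DTI = 5,155/13,800 = 37.4% ≤ 41%
All criteria satisfied.

Approved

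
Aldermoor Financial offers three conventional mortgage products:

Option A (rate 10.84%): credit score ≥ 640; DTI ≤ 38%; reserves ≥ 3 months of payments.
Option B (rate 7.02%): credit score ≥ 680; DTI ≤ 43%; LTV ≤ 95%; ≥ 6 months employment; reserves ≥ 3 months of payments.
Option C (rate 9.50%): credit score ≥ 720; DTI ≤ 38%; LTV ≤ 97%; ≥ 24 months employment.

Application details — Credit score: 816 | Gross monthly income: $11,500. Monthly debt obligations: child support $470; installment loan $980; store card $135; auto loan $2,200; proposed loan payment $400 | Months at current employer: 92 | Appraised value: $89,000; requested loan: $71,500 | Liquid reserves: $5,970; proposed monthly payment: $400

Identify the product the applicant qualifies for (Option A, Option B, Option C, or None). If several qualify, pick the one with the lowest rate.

Total debts = (470 + 980 + 135 + 2,200 + 400) = 4,185; DTI = 4,185/11,500 = 36.4%.
LTV = 71,500/89,000 = 80.3%.
Reserves = 5,970/400 = 14.9 months.
Option A: score 816 ≥ 640; DTI 36.4% ≤ 38%; reserves 14.9 ≥ 3 mo → qualifies.
Option B: score 816 ≥ 680; DTI 36.4% ≤ 43%; LTV 80.3% ≤ 95%; employment 92 ≥ 6 mo; reserves 14.9 ≥ 3 mo → qualifies.
Option C: score 816 ≥ 720; DTI 36.4% ≤ 38%; LTV 80.3% ≤ 97%; employment 92 ≥ 24 mo → qualifies.
Qualifying: Option A, Option B, Option C. Lowest rate is 7.02% → Option B.

Option B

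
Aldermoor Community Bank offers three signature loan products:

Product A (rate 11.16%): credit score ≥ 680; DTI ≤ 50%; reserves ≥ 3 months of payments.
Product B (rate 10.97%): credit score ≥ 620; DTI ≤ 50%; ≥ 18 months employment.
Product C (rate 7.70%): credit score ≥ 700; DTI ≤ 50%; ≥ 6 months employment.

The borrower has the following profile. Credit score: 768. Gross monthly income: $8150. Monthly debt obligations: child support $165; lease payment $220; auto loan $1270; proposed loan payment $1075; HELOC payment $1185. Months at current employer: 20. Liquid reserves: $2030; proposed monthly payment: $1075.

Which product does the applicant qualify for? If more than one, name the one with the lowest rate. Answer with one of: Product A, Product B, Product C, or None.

Total debts = (165 + 220 + 1,270 + 1,075 + 1,185) = 3,915; DTI = 3,915/8,150 = 48%.
Reserves = 2,030/1,075 = 1.9 months.
Product A: score 768 ≥ 680; DTI 48% ≤ 50%; reserves 1.9 < 3 mo → does not qualify.
Product B: score 768 ≥ 620; DTI 48% ≤ 50%; employment 20 ≥ 18 mo → qualifies.
Product C: score 768 ≥ 700; DTI 48% ≤ 50%; employment 20 ≥ 6 mo → qualifies.
Qualifying: Product B, Product C. Lowest rate is 7.70% → Product C.

Product C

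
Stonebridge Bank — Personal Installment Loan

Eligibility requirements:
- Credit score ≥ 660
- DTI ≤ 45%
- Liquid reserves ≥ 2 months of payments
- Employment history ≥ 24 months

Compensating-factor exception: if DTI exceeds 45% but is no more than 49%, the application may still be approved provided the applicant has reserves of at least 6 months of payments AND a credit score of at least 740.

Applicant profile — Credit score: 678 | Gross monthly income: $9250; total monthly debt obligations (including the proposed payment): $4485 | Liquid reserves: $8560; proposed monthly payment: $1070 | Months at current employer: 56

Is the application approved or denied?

Credit score 678 ≥ 660 (meets base)
DTI: 4,485 ÷ 9,250 = 48.5%, over the 45% base limit.
Reserves: 8,560 ÷ 1,070 = 8.0 months (meets 2-month minimum)
Employment 56 ≥ 24 months
DTI 48.5% is within the 45%–49% exception band; checking compensating factors.
Override check — reserves: 8.0 mo (ok); score: 678 (below 740).
Compensating-factor requirement not fully met.

Denied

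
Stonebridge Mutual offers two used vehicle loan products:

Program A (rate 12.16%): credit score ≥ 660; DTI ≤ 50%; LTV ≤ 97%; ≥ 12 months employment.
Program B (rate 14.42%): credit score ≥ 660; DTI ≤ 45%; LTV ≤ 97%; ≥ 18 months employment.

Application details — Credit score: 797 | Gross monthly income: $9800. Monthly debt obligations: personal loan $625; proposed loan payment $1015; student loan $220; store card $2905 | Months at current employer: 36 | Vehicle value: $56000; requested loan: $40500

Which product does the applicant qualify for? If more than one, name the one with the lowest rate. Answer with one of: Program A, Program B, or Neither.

Program A

Total debts = (625 + 1,015 + 220 + 2,905) = 4,765; DTI = 4,765/9,800 = 48.6%.
LTV = 40,500/56,000 = 72.3%.
Program A: score 797 ≥ 660; DTI 48.6% ≤ 50%; LTV 72.3% ≤ 97%; employment 36 ≥ 12 mo → qualifies.
Program B: score 797 ≥ 660; DTI 48.6% > 45%; LTV 72.3% ≤ 97%; employment 36 ≥ 18 mo → does not qualify.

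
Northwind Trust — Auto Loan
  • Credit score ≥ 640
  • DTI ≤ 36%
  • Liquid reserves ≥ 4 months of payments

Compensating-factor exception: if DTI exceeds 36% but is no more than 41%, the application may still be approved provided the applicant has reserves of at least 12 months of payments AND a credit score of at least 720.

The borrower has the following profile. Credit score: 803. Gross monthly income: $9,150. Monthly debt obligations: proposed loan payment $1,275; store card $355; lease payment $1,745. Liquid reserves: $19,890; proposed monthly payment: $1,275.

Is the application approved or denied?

Credit score 803 ≥ 640 (meets base)
Total debts = (1,275 + 355 + 1,745) = 3,375. DTI: 3,375 ÷ 9,150 = 36.9%, over the 36% base limit.
Liquid reserves cover 19,890/1,275 = 15.6 months — ≥ 4 required
DTI 36.9% is within the 36%–41% exception band; checking compensating factors.
Override check — reserves: 15.6 mo (ok); score: 803 (ok).
Both compensating conditions met → exception applies.

Approved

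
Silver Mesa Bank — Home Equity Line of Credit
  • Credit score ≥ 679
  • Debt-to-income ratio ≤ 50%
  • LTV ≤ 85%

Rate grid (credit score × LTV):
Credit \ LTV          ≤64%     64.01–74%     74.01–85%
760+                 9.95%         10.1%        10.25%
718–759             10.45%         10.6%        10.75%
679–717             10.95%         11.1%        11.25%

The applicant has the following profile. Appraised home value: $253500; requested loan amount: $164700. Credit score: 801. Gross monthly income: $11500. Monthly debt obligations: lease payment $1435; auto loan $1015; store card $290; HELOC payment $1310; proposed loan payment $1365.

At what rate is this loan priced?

Credit score 801 ≥ 679; Total monthly debts = (1,435 + 1,015 + 290 + 1,310 + 1,365) = 5,415. Debt-to-income = 5,415/11,500 = 47.1% — meets 50% limit
LTV: 164,700 ÷ 253,500 = 65%, within 85% cap
Credit 801 → row 760+; LTV 65% → column 64.01–74%. Grid cell → 10.1%.

10.1%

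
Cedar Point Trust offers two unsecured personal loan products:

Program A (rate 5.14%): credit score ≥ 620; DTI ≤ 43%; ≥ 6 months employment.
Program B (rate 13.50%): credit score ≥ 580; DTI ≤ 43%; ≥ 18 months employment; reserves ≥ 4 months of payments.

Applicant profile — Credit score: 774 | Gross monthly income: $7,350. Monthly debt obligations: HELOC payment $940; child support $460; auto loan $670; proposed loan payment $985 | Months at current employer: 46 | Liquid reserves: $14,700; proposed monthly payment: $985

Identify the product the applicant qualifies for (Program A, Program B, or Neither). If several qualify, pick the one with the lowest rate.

Total debts = (940 + 460 + 670 + 985) = 3,055; DTI = 3,055/7,350 = 41.6%.
Reserves = 14,700/985 = 14.9 months.
Program A: score 774 ≥ 620; DTI 41.6% ≤ 43%; employment 46 ≥ 6 mo → qualifies.
Program B: score 774 ≥ 580; DTI 41.6% ≤ 43%; employment 46 ≥ 18 mo; reserves 14.9 ≥ 4 mo → qualifies.
Qualifying: Program A, Program B. Lowest rate is 5.14% → Program A.

Program A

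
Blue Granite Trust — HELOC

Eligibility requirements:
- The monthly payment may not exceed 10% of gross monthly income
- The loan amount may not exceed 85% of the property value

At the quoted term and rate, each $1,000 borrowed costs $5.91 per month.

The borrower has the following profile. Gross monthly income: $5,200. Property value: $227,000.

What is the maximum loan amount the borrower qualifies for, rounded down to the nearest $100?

Payment cap: 10% × $5,200 = $520/month.
At $5.91 per $1,000, that supports 520/5.91 × 1,000 ≈ $87,986 → $87,900.
LTV cap: 85% × $227,000 = $192,950 → $192,900.
Binding constraint: payment-to-income.

$87,900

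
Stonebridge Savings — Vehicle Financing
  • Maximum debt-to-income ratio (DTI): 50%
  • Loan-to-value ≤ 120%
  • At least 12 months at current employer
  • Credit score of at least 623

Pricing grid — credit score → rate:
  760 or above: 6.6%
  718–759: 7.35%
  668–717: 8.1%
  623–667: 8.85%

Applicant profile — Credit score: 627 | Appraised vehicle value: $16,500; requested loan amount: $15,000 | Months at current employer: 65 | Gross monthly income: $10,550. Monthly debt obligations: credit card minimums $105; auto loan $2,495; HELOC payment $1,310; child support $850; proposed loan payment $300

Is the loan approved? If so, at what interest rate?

Approved at 8.85%

Credit score 627 ≥ 623 (meets minimum)
LTV: 15,000 ÷ 16,500 = 90.9%, within 120% cap
Employment 65 ≥ 12 months
Total monthly debts = (105 + 2,495 + 1,310 + 850 + 300) = 5,060. DTI: 5,060 ÷ 10,550 = 48%, within the 50% cap
All requirements met. Score 627 falls in the 623–667 tier → 8.85%.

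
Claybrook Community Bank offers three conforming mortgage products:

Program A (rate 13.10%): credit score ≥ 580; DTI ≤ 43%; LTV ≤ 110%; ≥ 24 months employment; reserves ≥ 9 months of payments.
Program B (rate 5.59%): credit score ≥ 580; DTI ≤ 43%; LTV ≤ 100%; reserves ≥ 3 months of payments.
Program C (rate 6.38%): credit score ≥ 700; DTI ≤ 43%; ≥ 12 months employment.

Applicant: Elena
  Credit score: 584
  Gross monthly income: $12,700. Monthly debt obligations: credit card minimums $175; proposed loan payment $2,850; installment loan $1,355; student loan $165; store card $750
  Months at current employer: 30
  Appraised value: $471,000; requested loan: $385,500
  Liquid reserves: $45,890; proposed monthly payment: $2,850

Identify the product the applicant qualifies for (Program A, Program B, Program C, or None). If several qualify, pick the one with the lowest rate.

Program B

Total debts = (175 + 2,850 + 1,355 + 165 + 750) = 5,295; DTI = 5,295/12,700 = 41.7%.
LTV = 385,500/471,000 = 81.8%.
Reserves = 45,890/2,850 = 16.1 months.
Program A: score 584 ≥ 580; DTI 41.7% ≤ 43%; LTV 81.8% ≤ 110%; employment 30 ≥ 24 mo; reserves 16.1 ≥ 9 mo → qualifies.
Program B: score 584 ≥ 580; DTI 41.7% ≤ 43%; LTV 81.8% ≤ 100%; reserves 16.1 ≥ 3 mo → qualifies.
Program C: score 584 < 700; DTI 41.7% ≤ 43%; employment 30 ≥ 12 mo → does not qualify.
Qualifying: Program A, Program B. Lowest rate is 5.59% → Program B.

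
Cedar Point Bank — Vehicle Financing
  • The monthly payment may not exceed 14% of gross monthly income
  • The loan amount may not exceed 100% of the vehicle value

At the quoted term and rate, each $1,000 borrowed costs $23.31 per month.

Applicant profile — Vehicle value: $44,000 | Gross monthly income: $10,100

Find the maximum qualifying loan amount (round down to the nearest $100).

Payment cap: 14% × $10,100 = $1,414/month.
At $23.31 per $1,000, that supports 1,414/23.31 × 1,000 ≈ $60,660 → $60,600.
LTV cap: 100% × $44,000 = $44,000 → $44,000.
Binding constraint: loan-to-value.

$44,000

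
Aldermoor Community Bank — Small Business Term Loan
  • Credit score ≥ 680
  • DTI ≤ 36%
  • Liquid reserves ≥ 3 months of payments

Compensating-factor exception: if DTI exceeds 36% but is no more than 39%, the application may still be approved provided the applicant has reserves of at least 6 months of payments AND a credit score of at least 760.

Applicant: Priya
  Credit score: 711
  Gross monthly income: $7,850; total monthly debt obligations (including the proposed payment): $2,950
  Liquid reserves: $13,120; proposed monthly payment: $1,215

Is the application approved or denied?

Credit score 711 ≥ 680 (meets base)
DTI = 2,950/7,850 = 37.6% > 36% — standard DTI limit exceeded.
Liquid reserves cover 13,120/1,215 = 10.8 months — ≥ 3 required
37.6% falls in the override range (36%–39%), so the compensating-factor test applies.
Reserves 10.8 ≥ 6 months; credit score 711 < 760.
Override conditions not both satisfied; exception does not apply.

Denied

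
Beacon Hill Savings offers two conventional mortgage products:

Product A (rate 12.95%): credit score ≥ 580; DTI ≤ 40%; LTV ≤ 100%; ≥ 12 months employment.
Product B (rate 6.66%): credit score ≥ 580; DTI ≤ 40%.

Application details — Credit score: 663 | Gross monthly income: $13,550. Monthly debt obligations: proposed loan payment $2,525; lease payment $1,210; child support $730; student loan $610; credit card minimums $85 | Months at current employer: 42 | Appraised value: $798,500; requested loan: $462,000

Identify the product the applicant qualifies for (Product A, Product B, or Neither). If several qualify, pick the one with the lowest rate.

Product B

Total debts = (2,525 + 1,210 + 730 + 610 + 85) = 5,160; DTI = 5,160/13,550 = 38.1%.
LTV = 462,000/798,500 = 57.9%.
Product A: score 663 ≥ 580; DTI 38.1% ≤ 40%; LTV 57.9% ≤ 100%; employment 42 ≥ 12 mo → qualifies.
Product B: score 663 ≥ 580; DTI 38.1% ≤ 40% → qualifies.
Qualifying: Product A, Product B. Lowest rate is 6.66% → Product B.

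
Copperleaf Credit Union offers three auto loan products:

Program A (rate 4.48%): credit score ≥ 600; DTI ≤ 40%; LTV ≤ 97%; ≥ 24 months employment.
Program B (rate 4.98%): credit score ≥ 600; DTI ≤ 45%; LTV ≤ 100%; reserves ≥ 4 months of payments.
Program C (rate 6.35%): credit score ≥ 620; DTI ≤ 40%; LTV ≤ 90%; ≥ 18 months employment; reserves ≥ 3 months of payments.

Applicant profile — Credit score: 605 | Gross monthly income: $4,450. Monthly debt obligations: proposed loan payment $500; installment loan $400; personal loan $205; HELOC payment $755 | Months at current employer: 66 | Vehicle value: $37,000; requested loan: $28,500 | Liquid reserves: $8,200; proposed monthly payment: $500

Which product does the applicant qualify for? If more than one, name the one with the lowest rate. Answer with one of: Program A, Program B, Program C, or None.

Program B

Total debts = (500 + 400 + 205 + 755) = 1,860; DTI = 1,860/4,450 = 41.8%.
LTV = 28,500/37,000 = 77%.
Reserves = 8,200/500 = 16.4 months.
Program A: score 605 ≥ 600; DTI 41.8% > 40%; LTV 77% ≤ 97%; employment 66 ≥ 24 mo → does not qualify.
Program B: score 605 ≥ 600; DTI 41.8% ≤ 45%; LTV 77% ≤ 100%; reserves 16.4 ≥ 4 mo → qualifies.
Program C: score 605 < 620; DTI 41.8% > 40%; LTV 77% ≤ 90%; employment 66 ≥ 18 mo; reserves 16.4 ≥ 3 mo → does not qualify.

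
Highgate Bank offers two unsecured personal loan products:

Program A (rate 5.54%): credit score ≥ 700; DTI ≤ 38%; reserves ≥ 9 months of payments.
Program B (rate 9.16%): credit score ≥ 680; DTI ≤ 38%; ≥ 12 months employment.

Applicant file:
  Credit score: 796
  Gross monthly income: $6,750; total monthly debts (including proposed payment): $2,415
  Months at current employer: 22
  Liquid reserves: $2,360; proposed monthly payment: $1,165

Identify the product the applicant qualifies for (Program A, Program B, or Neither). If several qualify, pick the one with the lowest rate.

Program B

DTI = 2,415/6,750 = 35.8%.
Reserves = 2,360/1,165 = 2.0 months.
Program A: score 796 ≥ 700; DTI 35.8% ≤ 38%; reserves 2.0 < 9 mo → does not qualify.
Program B: score 796 ≥ 680; DTI 35.8% ≤ 38%; employment 22 ≥ 12 mo → qualifies.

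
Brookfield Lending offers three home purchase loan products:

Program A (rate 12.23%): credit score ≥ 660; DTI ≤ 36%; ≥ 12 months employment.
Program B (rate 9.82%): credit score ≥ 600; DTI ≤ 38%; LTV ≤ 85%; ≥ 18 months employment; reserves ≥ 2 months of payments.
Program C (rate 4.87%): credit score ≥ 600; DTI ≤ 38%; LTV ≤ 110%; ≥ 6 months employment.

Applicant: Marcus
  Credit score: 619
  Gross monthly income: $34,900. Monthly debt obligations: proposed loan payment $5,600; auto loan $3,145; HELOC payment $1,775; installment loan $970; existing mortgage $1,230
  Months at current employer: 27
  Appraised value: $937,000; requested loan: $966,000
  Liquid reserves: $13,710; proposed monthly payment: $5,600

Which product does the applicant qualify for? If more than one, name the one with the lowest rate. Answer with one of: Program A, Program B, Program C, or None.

Total debts = (5,600 + 3,145 + 1,775 + 970 + 1,230) = 12,720; DTI = 12,720/34,900 = 36.4%.
LTV = 966,000/937,000 = 103.1%.
Reserves = 13,710/5,600 = 2.4 months.
Program A: score 619 < 660; DTI 36.4% > 36%; employment 27 ≥ 12 mo → does not qualify.
Program B: score 619 ≥ 600; DTI 36.4% ≤ 38%; LTV 103.1% > 85%; employment 27 ≥ 18 mo; reserves 2.4 ≥ 2 mo → does not qualify.
Program C: score 619 ≥ 600; DTI 36.4% ≤ 38%; LTV 103.1% ≤ 110%; employment 27 ≥ 6 mo → qualifies.

Program C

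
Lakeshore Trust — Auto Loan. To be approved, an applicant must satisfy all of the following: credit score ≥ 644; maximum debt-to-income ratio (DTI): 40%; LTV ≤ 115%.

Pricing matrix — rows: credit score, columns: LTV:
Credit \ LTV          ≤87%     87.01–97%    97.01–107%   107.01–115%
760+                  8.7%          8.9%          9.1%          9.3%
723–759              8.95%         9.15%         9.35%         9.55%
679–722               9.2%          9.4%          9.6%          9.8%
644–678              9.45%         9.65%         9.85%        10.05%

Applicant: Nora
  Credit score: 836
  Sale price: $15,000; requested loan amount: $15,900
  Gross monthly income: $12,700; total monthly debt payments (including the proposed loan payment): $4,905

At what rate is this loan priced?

9.1%

Credit score 836 ≥ 644; DTI: 4,905 ÷ 12,700 = 38.6%, within the 40% cap
Loan-to-value = 15,900/15,000 = 106% — pass (115% max)
Score 836 is in the 760+ band; LTV 106% is in the 97.01–107% band → 9.1%.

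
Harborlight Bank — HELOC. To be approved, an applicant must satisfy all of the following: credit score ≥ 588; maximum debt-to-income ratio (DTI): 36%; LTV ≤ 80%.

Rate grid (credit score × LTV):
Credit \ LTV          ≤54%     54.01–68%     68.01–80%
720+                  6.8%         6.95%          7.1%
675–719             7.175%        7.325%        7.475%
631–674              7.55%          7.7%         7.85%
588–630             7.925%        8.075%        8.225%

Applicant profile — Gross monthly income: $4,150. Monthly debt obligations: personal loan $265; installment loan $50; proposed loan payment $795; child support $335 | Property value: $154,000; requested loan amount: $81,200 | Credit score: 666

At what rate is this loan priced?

Credit score 666 ≥ 588; Total monthly debts = (265 + 50 + 795 + 335) = 1,445. DTI: 1,445 ÷ 4,150 = 34.8%, within the 36% cap
Loan-to-value = 81,200/154,000 = 52.7% — pass (80% max)
Row: 666 falls in 631–674. Column: 52.7% falls in ≤54%. Rate = 7.55%.

7.55%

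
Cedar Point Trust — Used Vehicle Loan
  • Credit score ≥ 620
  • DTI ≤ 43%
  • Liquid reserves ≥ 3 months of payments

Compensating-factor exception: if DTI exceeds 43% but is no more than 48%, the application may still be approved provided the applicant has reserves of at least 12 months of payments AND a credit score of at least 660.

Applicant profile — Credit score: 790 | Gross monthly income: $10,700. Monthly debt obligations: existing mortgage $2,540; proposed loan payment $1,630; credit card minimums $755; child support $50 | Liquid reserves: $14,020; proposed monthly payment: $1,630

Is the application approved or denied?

Denied

Credit score 790 ≥ 620 (meets base)
Total debts = (2,540 + 1,630 + 755 + 50) = 4,975. DTI = 4,975/10,700 = 46.5% > 43% — standard DTI limit exceeded.
Liquid reserves cover 14,020/1,630 = 8.6 months — ≥ 3 required
46.5% falls in the override range (43%–48%), so the compensating-factor test applies.
Reserves 8.6 < 12 months; credit score 790 ≥ 660.
Compensating-factor requirement not fully met.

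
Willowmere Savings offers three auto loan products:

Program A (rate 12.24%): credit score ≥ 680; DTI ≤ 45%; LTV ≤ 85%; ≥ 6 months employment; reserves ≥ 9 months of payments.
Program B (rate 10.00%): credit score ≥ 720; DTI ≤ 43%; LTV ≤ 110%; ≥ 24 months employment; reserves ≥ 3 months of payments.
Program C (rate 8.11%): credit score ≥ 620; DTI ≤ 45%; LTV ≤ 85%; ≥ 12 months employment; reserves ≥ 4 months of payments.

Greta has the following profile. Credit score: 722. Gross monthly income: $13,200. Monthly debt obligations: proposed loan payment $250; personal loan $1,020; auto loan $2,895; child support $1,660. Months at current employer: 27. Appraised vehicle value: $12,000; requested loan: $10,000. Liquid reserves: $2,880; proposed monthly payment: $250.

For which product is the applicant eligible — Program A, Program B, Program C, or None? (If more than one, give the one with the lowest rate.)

Total debts = (250 + 1,020 + 2,895 + 1,660) = 5,825; DTI = 5,825/13,200 = 44.1%.
LTV = 10,000/12,000 = 83.3%.
Reserves = 2,880/250 = 11.5 months.
Program A: score 722 ≥ 680; DTI 44.1% ≤ 45%; LTV 83.3% ≤ 85%; employment 27 ≥ 6 mo; reserves 11.5 ≥ 9 mo → qualifies.
Program B: score 722 ≥ 720; DTI 44.1% > 43%; LTV 83.3% ≤ 110%; employment 27 ≥ 24 mo; reserves 11.5 ≥ 3 mo → does not qualify.
Program C: score 722 ≥ 620; DTI 44.1% ≤ 45%; LTV 83.3% ≤ 85%; employment 27 ≥ 12 mo; reserves 11.5 ≥ 4 mo → qualifies.
Qualifying: Program A, Program C. Lowest rate is 8.11% → Program C.

Program C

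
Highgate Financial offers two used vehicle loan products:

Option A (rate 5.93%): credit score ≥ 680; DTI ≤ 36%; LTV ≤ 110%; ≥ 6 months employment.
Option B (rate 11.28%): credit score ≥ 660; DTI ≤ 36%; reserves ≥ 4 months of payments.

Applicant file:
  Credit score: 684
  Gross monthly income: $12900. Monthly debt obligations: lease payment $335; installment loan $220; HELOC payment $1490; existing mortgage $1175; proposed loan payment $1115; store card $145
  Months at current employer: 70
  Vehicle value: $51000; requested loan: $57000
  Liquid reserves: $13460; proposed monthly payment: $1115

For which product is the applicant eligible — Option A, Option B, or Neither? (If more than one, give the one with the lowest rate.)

Total debts = (335 + 220 + 1,490 + 1,175 + 1,115 + 145) = 4,480; DTI = 4,480/12,900 = 34.7%.
LTV = 57,000/51,000 = 111.8%.
Reserves = 13,460/1,115 = 12.1 months.
Option A: score 684 ≥ 680; DTI 34.7% ≤ 36%; LTV 111.8% > 110%; employment 70 ≥ 6 mo → does not qualify.
Option B: score 684 ≥ 660; DTI 34.7% ≤ 36%; reserves 12.1 ≥ 4 mo → qualifies.

Option B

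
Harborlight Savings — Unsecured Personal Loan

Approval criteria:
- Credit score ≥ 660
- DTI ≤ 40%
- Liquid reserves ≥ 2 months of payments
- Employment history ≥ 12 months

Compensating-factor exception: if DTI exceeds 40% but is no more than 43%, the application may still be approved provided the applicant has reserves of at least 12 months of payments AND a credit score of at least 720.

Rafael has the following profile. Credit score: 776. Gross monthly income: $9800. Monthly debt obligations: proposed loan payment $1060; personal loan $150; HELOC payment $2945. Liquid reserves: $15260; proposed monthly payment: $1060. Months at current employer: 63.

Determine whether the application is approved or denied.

Approved

Credit score 776 ≥ 660 (meets base)
Total debts = (1,060 + 150 + 2,945) = 4,155. DTI: 4,155 ÷ 9,800 = 42.4%, over the 40% base limit.
Reserves: 15,260 ÷ 1,060 = 14.4 months (meets 2-month minimum)
Employment 63 ≥ 12 months
DTI 42.4% is within the 40%–43% exception band; checking compensating factors.
Override check — reserves: 14.4 mo (ok); score: 776 (ok).
Both compensating conditions met → exception applies.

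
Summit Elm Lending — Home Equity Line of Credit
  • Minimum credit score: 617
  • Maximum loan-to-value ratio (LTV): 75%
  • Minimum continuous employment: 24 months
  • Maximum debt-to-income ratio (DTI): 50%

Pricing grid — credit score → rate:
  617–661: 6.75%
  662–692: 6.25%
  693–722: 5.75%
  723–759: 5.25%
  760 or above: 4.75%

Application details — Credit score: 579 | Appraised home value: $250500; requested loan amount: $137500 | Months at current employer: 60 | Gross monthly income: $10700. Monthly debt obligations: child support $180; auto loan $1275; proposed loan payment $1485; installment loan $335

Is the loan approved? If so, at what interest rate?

Credit score 579 < 617 (below minimum)
Employment 60 ≥ 24 months
Total monthly debts = (180 + 1,275 + 1,485 + 335) = 3,275. Debt-to-income = 3,275/10,700 = 30.6% — meets 50% limit
Loan-to-value = 137,500/250,500 = 54.9% — pass (75% max)
Not all requirements met → denied.

Denied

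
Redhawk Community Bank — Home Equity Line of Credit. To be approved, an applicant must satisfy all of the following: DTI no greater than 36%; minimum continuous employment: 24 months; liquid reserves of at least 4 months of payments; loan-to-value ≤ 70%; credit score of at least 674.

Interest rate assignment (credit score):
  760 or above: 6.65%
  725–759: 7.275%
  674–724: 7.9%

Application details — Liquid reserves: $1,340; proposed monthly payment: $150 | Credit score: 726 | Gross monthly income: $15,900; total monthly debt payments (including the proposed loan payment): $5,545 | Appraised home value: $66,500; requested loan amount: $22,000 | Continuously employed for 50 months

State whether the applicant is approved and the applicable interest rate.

Approved at 7.275%

Credit score 726 ≥ 674 (meets minimum)
Loan-to-value = 22,000/66,500 = 33.1% — pass (70% max)
DTI: 5,545 ÷ 15,900 = 34.9%, within the 36% cap
Liquid reserves cover 1,340/150 = 8.9 months — ≥ 4 required
Employment 50 ≥ 24 months
All requirements met. Score 726 falls in the 725–759 tier → 7.275%.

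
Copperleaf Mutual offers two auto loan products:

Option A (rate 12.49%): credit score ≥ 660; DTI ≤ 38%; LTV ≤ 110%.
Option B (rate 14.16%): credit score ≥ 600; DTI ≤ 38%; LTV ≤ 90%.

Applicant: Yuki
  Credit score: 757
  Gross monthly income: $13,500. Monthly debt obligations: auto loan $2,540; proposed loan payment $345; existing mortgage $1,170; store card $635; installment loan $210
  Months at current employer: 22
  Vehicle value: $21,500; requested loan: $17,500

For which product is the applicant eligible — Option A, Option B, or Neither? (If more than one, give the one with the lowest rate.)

Total debts = (2,540 + 345 + 1,170 + 635 + 210) = 4,900; DTI = 4,900/13,500 = 36.3%.
LTV = 17,500/21,500 = 81.4%.
Option A: score 757 ≥ 660; DTI 36.3% ≤ 38%; LTV 81.4% ≤ 110% → qualifies.
Option B: score 757 ≥ 600; DTI 36.3% ≤ 38%; LTV 81.4% ≤ 90% → qualifies.
Qualifying: Option A, Option B. Lowest rate is 12.49% → Option A.

Option A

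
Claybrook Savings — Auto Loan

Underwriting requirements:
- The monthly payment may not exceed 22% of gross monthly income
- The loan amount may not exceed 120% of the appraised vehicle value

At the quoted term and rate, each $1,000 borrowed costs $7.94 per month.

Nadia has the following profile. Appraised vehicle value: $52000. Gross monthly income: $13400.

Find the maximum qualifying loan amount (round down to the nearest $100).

$62,400

Payment cap: 22% × $13,400 = $2,948/month.
At $7.94 per $1,000, that supports 2,948/7.94 × 1,000 ≈ $371,284 → $371,200.
LTV cap: 120% × $52,000 = $62,400 → $62,400.
Binding constraint: loan-to-value.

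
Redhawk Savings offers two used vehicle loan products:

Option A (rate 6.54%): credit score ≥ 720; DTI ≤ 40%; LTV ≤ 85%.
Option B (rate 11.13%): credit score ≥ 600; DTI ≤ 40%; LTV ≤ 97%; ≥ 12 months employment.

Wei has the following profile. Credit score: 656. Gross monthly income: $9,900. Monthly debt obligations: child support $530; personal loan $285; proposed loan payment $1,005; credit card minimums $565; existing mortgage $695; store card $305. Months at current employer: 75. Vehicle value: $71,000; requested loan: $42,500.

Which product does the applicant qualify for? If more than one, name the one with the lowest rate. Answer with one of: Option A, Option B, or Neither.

Total debts = (530 + 285 + 1,005 + 565 + 695 + 305) = 3,385; DTI = 3,385/9,900 = 34.2%.
LTV = 42,500/71,000 = 59.9%.
Option A: score 656 < 720; DTI 34.2% ≤ 40%; LTV 59.9% ≤ 85% → does not qualify.
Option B: score 656 ≥ 600; DTI 34.2% ≤ 40%; LTV 59.9% ≤ 97%; employment 75 ≥ 12 mo → qualifies.

Option B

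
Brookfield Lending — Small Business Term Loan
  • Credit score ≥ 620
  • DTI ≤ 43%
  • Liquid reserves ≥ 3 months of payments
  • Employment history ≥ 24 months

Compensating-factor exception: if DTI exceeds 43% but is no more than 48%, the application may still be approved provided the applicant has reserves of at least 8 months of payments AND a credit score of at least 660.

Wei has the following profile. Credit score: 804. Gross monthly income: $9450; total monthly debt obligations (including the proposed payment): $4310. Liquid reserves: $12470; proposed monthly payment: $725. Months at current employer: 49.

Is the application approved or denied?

Approved

Credit score 804 ≥ 620 (meets base)
DTI = 4,310/9,450 = 45.6% > 43% — standard DTI limit exceeded.
Reserves: 12,470 ÷ 725 = 17.2 months (meets 3-month minimum)
Employment 49 ≥ 24 months
45.6% falls in the override range (43%–48%), so the compensating-factor test applies.
Reserves 17.2 ≥ 8 months; credit score 804 ≥ 660.
Both override conditions satisfied; DTI exception granted.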